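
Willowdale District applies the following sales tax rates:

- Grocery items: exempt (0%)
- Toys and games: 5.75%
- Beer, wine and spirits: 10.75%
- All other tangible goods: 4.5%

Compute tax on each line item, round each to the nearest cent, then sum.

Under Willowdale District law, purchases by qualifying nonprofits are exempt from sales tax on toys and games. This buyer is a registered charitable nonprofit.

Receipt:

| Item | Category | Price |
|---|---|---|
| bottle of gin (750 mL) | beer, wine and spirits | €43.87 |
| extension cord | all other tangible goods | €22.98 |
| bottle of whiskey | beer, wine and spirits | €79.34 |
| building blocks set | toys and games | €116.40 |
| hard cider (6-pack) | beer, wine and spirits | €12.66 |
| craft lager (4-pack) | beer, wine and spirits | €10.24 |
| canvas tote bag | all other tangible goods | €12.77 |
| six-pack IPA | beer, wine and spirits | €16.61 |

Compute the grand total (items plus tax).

€333.97

Bottle of gin (750 mL) €43.87: beer, wine and spirits → 10.75% → €4.72
Extension cord €22.98: all other tangible goods → 4.5% → €1.03
Bottle of whiskey €79.34: beer, wine and spirits → 10.75% → €8.53
Building blocks set €116.40: toys and games, buyer-exempt → 0% → €0.00
Hard cider (6-pack) €12.66: beer, wine and spirits → 10.75% → €1.36
Craft lager (4-pack) €10.24: beer, wine and spirits → 10.75% → €1.10
Canvas tote bag €12.77: all other tangible goods → 4.5% → €0.57
Six-pack IPA €16.61: beer, wine and spirits → 10.75% → €1.79
Subtotal = €314.87; tax = €19.10; total due = €333.97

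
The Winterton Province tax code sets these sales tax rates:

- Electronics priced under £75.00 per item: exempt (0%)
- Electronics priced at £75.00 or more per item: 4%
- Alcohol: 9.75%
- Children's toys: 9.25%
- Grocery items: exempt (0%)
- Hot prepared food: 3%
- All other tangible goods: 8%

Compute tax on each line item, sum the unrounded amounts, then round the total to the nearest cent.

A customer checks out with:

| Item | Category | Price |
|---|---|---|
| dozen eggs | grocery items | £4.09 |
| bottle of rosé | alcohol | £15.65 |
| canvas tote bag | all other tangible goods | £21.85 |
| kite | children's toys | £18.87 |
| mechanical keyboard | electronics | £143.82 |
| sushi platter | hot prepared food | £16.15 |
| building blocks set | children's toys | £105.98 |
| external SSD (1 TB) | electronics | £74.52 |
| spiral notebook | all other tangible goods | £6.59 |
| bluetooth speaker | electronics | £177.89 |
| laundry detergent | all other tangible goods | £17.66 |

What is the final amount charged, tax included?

Dozen eggs £4.09: grocery items → 0% → £0.00
Bottle of rosé £15.65: alcohol → 9.75% → £1.525875
Canvas tote bag £21.85: all other tangible goods → 8% → £1.748
Kite £18.87: children's toys → 9.25% → £1.745475
Mechanical keyboard £143.82: electronics, £75.00 or more → 4% → £5.7528
Sushi platter £16.15: hot prepared food → 3% → £0.4845
Building blocks set £105.98: children's toys → 9.25% → £9.80315
External SSD (1 TB) £74.52: electronics, under £75.00 → 0% → £0.00
Spiral notebook £6.59: all other tangible goods → 8% → £0.5272
Bluetooth speaker £177.89: electronics, £75.00 or more → 4% → £7.1156
Laundry detergent £17.66: all other tangible goods → 8% → £1.4128
Subtotal = £603.07; unrounded tax = £30.1154 → £30.12; total due = £633.19

£633.19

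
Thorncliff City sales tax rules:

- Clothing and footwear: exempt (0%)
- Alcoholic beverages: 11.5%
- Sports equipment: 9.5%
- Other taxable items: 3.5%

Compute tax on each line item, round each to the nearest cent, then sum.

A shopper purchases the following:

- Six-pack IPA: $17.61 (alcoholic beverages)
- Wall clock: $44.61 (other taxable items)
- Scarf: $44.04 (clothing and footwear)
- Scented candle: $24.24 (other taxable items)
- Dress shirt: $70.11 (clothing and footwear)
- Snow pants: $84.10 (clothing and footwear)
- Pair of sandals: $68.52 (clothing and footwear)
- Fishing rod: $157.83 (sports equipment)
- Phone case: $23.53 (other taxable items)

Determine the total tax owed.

$20.25

Six-pack IPA $17.61: alcoholic beverages → 11.5% → $2.03
Wall clock $44.61: other taxable items → 3.5% → $1.56
Scarf $44.04: clothing and footwear → 0% → $0.00
Scented candle $24.24: other taxable items → 3.5% → $0.85
Dress shirt $70.11: clothing and footwear → 0% → $0.00
Snow pants $84.10: clothing and footwear → 0% → $0.00
Pair of sandals $68.52: clothing and footwear → 0% → $0.00
Fishing rod $157.83: sports equipment → 9.5% → $14.99
Phone case $23.53: other taxable items → 3.5% → $0.82
Total tax = $2.03 + $1.56 + $0.85 + $14.99 + $0.82 = $20.25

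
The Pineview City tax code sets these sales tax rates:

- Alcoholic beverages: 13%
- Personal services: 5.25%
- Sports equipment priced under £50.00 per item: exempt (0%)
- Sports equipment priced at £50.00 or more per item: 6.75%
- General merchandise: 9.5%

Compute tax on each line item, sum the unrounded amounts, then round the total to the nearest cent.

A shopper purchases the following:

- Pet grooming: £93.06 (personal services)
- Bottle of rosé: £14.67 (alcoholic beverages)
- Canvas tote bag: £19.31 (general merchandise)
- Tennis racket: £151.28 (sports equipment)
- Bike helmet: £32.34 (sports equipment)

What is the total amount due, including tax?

£329.50

Pet grooming £93.06: personal services → 5.25% → £4.88565
Bottle of rosé £14.67: alcoholic beverages → 13% → £1.9071
Canvas tote bag £19.31: general merchandise → 9.5% → £1.83445
Tennis racket £151.28: sports equipment, £50.00 or more → 6.75% → £10.2114
Bike helmet £32.34: sports equipment, under £50.00 → 0% → £0.00
Subtotal = £310.66; unrounded tax = £18.8386 → £18.84; total due = £329.50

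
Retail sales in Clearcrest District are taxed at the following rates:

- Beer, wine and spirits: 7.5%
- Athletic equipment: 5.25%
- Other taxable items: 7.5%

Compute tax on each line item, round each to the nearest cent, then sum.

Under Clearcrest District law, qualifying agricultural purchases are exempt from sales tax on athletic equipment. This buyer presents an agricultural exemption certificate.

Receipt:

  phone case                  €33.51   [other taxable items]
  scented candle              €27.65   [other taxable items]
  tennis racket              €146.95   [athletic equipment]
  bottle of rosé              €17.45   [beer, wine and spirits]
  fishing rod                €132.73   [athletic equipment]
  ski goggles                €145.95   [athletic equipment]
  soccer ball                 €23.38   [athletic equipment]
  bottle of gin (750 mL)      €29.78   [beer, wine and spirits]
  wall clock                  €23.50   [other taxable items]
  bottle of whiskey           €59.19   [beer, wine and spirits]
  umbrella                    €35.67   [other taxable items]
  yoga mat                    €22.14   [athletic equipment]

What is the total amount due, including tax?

€714.90

Phone case €33.51: other taxable items → 7.5% → €2.51
Scented candle €27.65: other taxable items → 7.5% → €2.07
Tennis racket €146.95: athletic equipment, buyer-exempt → 0% → €0.00
Bottle of rosé €17.45: beer, wine and spirits → 7.5% → €1.31
Fishing rod €132.73: athletic equipment, buyer-exempt → 0% → €0.00
Ski goggles €145.95: athletic equipment, buyer-exempt → 0% → €0.00
Soccer ball €23.38: athletic equipment, buyer-exempt → 0% → €0.00
Bottle of gin (750 mL) €29.78: beer, wine and spirits → 7.5% → €2.23
Wall clock €23.50: other taxable items → 7.5% → €1.76
Bottle of whiskey €59.19: beer, wine and spirits → 7.5% → €4.44
Umbrella €35.67: other taxable items → 7.5% → €2.68
Yoga mat €22.14: athletic equipment, buyer-exempt → 0% → €0.00
Subtotal = €697.90; tax = €17.00; total due = €714.90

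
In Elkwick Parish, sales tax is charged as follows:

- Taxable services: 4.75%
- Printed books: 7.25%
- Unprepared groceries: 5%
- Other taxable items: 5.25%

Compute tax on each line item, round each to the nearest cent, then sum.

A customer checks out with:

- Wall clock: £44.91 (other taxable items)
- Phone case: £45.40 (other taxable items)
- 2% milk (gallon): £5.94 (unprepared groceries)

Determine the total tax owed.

Wall clock £44.91: other taxable items → 5.25% → £2.36
Phone case £45.40: other taxable items → 5.25% → £2.38
2% milk (gallon) £5.94: unprepared groceries → 5% → £0.30
Total tax = £2.36 + £2.38 + £0.30 = £5.04

£5.04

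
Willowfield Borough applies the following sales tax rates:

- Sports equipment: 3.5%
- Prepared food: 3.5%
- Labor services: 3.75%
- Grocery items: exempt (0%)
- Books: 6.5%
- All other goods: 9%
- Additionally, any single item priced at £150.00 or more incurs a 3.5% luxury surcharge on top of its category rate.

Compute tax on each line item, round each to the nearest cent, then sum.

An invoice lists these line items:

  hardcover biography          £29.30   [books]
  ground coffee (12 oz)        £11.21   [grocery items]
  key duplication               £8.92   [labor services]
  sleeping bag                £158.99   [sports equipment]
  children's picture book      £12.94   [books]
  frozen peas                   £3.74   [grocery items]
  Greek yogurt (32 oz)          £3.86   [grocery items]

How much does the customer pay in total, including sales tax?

£243.16

Hardcover biography £29.30: books → 6.5% → £1.90
Ground coffee (12 oz) £11.21: grocery items → 0% → £0.00
Key duplication £8.92: labor services → 3.75% → £0.33
Sleeping bag £158.99: sports equipment → 3.5% + 3.5% surcharge = 7% → £11.13
Children's picture book £12.94: books → 6.5% → £0.84
Frozen peas £3.74: grocery items → 0% → £0.00
Greek yogurt (32 oz) £3.86: grocery items → 0% → £0.00
Subtotal = £228.96; tax = £14.20; total due = £243.16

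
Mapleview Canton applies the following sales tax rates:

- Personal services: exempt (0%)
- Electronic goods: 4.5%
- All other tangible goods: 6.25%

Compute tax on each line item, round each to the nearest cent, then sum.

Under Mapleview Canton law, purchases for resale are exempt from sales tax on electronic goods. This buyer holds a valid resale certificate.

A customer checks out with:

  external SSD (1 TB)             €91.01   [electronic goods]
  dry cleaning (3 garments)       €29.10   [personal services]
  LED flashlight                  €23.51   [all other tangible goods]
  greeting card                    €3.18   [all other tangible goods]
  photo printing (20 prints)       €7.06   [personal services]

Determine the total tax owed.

€1.67

External SSD (1 TB) €91.01: electronic goods, buyer-exempt → 0% → €0.00
Dry cleaning (3 garments) €29.10: personal services → 0% → €0.00
LED flashlight €23.51: all other tangible goods → 6.25% → €1.47
Greeting card €3.18: all other tangible goods → 6.25% → €0.20
Photo printing (20 prints) €7.06: personal services → 0% → €0.00
Total tax = €1.47 + €0.20 = €1.67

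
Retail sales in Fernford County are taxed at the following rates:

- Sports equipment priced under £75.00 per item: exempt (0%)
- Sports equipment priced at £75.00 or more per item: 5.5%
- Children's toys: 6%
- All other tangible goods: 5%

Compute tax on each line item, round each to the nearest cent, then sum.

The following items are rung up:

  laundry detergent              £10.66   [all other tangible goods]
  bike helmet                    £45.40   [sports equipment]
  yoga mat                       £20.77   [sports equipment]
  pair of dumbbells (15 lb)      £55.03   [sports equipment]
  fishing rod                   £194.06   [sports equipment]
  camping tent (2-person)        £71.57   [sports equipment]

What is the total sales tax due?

£11.20

Laundry detergent £10.66: all other tangible goods → 5% → £0.53
Bike helmet £45.40: sports equipment, under £75.00 → 0% → £0.00
Yoga mat £20.77: sports equipment, under £75.00 → 0% → £0.00
Pair of dumbbells (15 lb) £55.03: sports equipment, under £75.00 → 0% → £0.00
Fishing rod £194.06: sports equipment, £75.00 or more → 5.5% → £10.67
Camping tent (2-person) £71.57: sports equipment, under £75.00 → 0% → £0.00
Total tax = £0.53 + £10.67 = £11.20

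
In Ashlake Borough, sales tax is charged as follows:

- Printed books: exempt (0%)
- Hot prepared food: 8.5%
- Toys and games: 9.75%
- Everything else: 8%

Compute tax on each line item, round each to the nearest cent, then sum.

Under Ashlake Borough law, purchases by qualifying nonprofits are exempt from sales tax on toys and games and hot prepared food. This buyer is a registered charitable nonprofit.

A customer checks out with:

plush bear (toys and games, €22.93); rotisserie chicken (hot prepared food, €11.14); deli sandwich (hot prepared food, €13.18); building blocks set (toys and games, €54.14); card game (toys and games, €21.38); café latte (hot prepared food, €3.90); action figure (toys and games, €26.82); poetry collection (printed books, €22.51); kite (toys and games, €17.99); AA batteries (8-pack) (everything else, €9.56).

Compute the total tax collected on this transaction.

€0.76

Plush bear €22.93: toys and games, buyer-exempt → 0% → €0.00
Rotisserie chicken €11.14: hot prepared food, buyer-exempt → 0% → €0.00
Deli sandwich €13.18: hot prepared food, buyer-exempt → 0% → €0.00
Building blocks set €54.14: toys and games, buyer-exempt → 0% → €0.00
Card game €21.38: toys and games, buyer-exempt → 0% → €0.00
Café latte €3.90: hot prepared food, buyer-exempt → 0% → €0.00
Action figure €26.82: toys and games, buyer-exempt → 0% → €0.00
Poetry collection €22.51: printed books → 0% → €0.00
Kite €17.99: toys and games, buyer-exempt → 0% → €0.00
AA batteries (8-pack) €9.56: everything else → 8% → €0.76
Total tax = €0.76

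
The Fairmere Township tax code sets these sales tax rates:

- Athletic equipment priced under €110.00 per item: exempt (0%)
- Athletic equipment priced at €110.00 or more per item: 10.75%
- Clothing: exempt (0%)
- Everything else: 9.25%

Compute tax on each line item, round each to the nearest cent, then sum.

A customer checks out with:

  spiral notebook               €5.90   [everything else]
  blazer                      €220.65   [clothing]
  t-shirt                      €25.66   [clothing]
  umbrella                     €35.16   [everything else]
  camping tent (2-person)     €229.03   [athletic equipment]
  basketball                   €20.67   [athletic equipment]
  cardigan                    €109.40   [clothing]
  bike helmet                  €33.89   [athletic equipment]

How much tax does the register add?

€28.42

Spiral notebook €5.90: everything else → 9.25% → €0.55
Blazer €220.65: clothing → 0% → €0.00
T-shirt €25.66: clothing → 0% → €0.00
Umbrella €35.16: everything else → 9.25% → €3.25
Camping tent (2-person) €229.03: athletic equipment, €110.00 or more → 10.75% → €24.62
Basketball €20.67: athletic equipment, under €110.00 → 0% → €0.00
Cardigan €109.40: clothing → 0% → €0.00
Bike helmet €33.89: athletic equipment, under €110.00 → 0% → €0.00
Total tax = €0.55 + €3.25 + €24.62 = €28.42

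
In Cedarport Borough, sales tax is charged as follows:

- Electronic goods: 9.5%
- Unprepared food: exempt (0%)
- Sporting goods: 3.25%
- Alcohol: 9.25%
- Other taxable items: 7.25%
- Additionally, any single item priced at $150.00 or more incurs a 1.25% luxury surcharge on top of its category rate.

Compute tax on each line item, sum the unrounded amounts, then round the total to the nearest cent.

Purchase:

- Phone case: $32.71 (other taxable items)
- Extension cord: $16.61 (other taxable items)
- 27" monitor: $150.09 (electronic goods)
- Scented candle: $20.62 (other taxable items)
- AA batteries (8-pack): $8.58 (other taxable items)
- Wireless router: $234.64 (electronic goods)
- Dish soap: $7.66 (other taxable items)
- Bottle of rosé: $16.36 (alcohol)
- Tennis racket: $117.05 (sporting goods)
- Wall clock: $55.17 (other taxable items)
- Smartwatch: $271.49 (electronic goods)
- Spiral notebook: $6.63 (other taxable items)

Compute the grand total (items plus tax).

Phone case $32.71: other taxable items → 7.25% → $2.371475
Extension cord $16.61: other taxable items → 7.25% → $1.204225
27" monitor $150.09: electronic goods → 9.5% + 1.25% surcharge = 10.75% → $16.134675
Scented candle $20.62: other taxable items → 7.25% → $1.49495
AA batteries (8-pack) $8.58: other taxable items → 7.25% → $0.62205
Wireless router $234.64: electronic goods → 9.5% + 1.25% surcharge = 10.75% → $25.2238
Dish soap $7.66: other taxable items → 7.25% → $0.55535
Bottle of rosé $16.36: alcohol → 9.25% → $1.5133
Tennis racket $117.05: sporting goods → 3.25% → $3.804125
Wall clock $55.17: other taxable items → 7.25% → $3.999825
Smartwatch $271.49: electronic goods → 9.5% + 1.25% surcharge = 10.75% → $29.185175
Spiral notebook $6.63: other taxable items → 7.25% → $0.480675
Subtotal = $937.61; unrounded tax = $86.589625 → $86.59; total due = $1024.20

$1024.20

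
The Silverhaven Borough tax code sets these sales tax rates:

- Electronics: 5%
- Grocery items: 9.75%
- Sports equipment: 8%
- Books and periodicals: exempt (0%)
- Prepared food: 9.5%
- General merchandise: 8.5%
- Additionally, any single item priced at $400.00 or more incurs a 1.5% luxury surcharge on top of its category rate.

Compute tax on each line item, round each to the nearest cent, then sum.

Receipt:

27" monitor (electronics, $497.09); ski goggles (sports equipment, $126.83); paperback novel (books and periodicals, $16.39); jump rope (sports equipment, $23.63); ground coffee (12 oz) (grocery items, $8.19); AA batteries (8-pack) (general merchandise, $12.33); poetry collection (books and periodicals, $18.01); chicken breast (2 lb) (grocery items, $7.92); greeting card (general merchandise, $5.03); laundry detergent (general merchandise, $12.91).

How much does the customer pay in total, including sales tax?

$776.83

27" monitor $497.09: electronics → 5% + 1.5% surcharge = 6.5% → $32.31
Ski goggles $126.83: sports equipment → 8% → $10.15
Paperback novel $16.39: books and periodicals → 0% → $0.00
Jump rope $23.63: sports equipment → 8% → $1.89
Ground coffee (12 oz) $8.19: grocery items → 9.75% → $0.80
AA batteries (8-pack) $12.33: general merchandise → 8.5% → $1.05
Poetry collection $18.01: books and periodicals → 0% → $0.00
Chicken breast (2 lb) $7.92: grocery items → 9.75% → $0.77
Greeting card $5.03: general merchandise → 8.5% → $0.43
Laundry detergent $12.91: general merchandise → 8.5% → $1.10
Subtotal = $728.33; tax = $48.50; total due = $776.83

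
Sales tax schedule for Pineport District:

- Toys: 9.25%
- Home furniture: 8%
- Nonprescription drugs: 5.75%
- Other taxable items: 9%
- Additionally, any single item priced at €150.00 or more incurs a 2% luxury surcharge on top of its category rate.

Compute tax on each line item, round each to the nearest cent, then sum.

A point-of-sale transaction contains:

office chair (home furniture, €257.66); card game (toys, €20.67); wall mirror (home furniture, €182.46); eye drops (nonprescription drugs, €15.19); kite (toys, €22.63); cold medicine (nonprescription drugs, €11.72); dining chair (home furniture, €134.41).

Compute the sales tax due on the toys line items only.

Card game €20.67: toys → 9.25% → €1.91
Kite €22.63: toys → 9.25% → €2.09
Tax on toys = €1.91 + €2.09 = €4.00

€4.00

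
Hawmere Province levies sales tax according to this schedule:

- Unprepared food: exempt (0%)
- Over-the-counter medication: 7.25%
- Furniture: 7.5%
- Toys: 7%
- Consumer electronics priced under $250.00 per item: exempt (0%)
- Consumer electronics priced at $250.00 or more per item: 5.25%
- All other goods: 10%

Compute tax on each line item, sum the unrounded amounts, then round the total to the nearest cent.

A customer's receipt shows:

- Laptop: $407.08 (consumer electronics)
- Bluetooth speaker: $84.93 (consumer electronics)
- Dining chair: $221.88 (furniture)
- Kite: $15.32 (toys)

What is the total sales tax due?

$39.09

Laptop $407.08: consumer electronics, $250.00 or more → 5.25% → $21.3717
Bluetooth speaker $84.93: consumer electronics, under $250.00 → 0% → $0.00
Dining chair $221.88: furniture → 7.5% → $16.641
Kite $15.32: toys → 7% → $1.0724
Unrounded tax sum = $39.0851 → $39.09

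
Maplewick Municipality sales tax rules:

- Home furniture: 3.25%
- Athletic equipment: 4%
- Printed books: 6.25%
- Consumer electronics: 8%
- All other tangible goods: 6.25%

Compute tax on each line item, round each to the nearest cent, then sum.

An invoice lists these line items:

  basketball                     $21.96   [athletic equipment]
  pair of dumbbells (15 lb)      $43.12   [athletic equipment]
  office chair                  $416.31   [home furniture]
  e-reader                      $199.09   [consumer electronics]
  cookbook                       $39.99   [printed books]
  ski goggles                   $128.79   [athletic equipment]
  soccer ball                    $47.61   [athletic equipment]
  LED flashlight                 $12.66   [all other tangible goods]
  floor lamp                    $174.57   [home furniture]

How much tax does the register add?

Basketball $21.96: athletic equipment → 4% → $0.88
Pair of dumbbells (15 lb) $43.12: athletic equipment → 4% → $1.72
Office chair $416.31: home furniture → 3.25% → $13.53
E-reader $199.09: consumer electronics → 8% → $15.93
Cookbook $39.99: printed books → 6.25% → $2.50
Ski goggles $128.79: athletic equipment → 4% → $5.15
Soccer ball $47.61: athletic equipment → 4% → $1.90
LED flashlight $12.66: all other tangible goods → 6.25% → $0.79
Floor lamp $174.57: home furniture → 3.25% → $5.67
Total tax = $0.88 + $1.72 + $13.53 + $15.93 + $2.50 + $5.15 + $1.90 + $0.79 + $5.67 = $48.07

$48.07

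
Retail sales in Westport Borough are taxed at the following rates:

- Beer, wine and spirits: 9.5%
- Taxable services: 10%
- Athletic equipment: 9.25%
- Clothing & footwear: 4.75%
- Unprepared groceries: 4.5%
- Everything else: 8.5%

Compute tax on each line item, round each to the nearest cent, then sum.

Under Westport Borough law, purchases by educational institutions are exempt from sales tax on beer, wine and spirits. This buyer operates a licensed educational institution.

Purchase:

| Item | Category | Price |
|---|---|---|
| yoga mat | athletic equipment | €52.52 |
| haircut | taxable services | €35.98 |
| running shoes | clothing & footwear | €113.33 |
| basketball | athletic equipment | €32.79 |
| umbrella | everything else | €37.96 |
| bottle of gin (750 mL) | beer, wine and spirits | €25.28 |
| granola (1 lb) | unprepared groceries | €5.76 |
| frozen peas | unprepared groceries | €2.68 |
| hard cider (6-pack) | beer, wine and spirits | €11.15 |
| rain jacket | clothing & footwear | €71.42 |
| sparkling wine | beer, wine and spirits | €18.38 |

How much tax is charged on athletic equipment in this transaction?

Yoga mat €52.52: athletic equipment → 9.25% → €4.86
Basketball €32.79: athletic equipment → 9.25% → €3.03
Tax on athletic equipment = €4.86 + €3.03 = €7.89

€7.89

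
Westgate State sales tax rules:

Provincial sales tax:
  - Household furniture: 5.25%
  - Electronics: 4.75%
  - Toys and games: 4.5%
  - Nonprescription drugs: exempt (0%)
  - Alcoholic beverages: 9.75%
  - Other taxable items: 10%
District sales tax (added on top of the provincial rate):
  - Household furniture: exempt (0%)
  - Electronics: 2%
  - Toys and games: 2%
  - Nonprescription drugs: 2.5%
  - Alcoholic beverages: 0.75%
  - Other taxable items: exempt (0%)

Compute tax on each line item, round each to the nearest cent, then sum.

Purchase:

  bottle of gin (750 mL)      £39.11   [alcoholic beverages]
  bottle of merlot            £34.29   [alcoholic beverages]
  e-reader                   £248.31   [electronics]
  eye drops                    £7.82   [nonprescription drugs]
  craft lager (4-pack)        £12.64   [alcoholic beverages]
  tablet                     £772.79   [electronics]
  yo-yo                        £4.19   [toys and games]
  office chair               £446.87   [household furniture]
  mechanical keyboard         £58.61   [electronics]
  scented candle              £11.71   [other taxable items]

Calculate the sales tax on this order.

Bottle of gin (750 mL) £39.11: alcoholic beverages → 9.75% + 0.75% district = 10.5% → £4.11
Bottle of merlot £34.29: alcoholic beverages → 9.75% + 0.75% district = 10.5% → £3.60
E-reader £248.31: electronics → 4.75% + 2% district = 6.75% → £16.76
Eye drops £7.82: nonprescription drugs → 0% + 2.5% district = 2.5% → £0.20
Craft lager (4-pack) £12.64: alcoholic beverages → 9.75% + 0.75% district = 10.5% → £1.33
Tablet £772.79: electronics → 4.75% + 2% district = 6.75% → £52.16
Yo-yo £4.19: toys and games → 4.5% + 2% district = 6.5% → £0.27
Office chair £446.87: household furniture → 5.25% + 0% district = 5.25% → £23.46
Mechanical keyboard £58.61: electronics → 4.75% + 2% district = 6.75% → £3.96
Scented candle £11.71: other taxable items → 10% + 0% district = 10% → £1.17
Total tax = £4.11 + £3.60 + £16.76 + £0.20 + £1.33 + £52.16 + £0.27 + £23.46 + £3.96 + £1.17 = £107.02

£107.02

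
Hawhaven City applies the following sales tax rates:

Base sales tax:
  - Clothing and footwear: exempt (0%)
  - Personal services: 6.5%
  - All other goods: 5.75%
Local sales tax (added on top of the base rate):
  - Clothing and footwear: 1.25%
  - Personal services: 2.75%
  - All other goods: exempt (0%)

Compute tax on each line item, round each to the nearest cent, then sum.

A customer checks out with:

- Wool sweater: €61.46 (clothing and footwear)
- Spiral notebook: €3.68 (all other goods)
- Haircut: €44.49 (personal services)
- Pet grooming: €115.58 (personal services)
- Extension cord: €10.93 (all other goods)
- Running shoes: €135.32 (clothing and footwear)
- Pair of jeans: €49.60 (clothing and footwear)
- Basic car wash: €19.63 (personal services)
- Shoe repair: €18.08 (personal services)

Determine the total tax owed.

€22.22

Wool sweater €61.46: clothing and footwear → 0% + 1.25% local = 1.25% → €0.77
Spiral notebook €3.68: all other goods → 5.75% + 0% local = 5.75% → €0.21
Haircut €44.49: personal services → 6.5% + 2.75% local = 9.25% → €4.12
Pet grooming €115.58: personal services → 6.5% + 2.75% local = 9.25% → €10.69
Extension cord €10.93: all other goods → 5.75% + 0% local = 5.75% → €0.63
Running shoes €135.32: clothing and footwear → 0% + 1.25% local = 1.25% → €1.69
Pair of jeans €49.60: clothing and footwear → 0% + 1.25% local = 1.25% → €0.62
Basic car wash €19.63: personal services → 6.5% + 2.75% local = 9.25% → €1.82
Shoe repair €18.08: personal services → 6.5% + 2.75% local = 9.25% → €1.67
Total tax = €0.77 + €0.21 + €4.12 + €10.69 + €0.63 + €1.69 + €0.62 + €1.82 + €1.67 = €22.22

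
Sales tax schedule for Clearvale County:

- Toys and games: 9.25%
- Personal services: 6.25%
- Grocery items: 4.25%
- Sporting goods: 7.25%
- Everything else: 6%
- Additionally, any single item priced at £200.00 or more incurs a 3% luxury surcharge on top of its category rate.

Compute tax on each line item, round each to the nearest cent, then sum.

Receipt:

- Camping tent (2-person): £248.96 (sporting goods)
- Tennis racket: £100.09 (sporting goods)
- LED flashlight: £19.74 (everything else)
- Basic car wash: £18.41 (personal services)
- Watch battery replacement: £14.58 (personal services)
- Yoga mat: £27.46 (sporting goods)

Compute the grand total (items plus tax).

£467.25

Camping tent (2-person) £248.96: sporting goods → 7.25% + 3% surcharge = 10.25% → £25.52
Tennis racket £100.09: sporting goods → 7.25% → £7.26
LED flashlight £19.74: everything else → 6% → £1.18
Basic car wash £18.41: personal services → 6.25% → £1.15
Watch battery replacement £14.58: personal services → 6.25% → £0.91
Yoga mat £27.46: sporting goods → 7.25% → £1.99
Subtotal = £429.24; tax = £38.01; total due = £467.25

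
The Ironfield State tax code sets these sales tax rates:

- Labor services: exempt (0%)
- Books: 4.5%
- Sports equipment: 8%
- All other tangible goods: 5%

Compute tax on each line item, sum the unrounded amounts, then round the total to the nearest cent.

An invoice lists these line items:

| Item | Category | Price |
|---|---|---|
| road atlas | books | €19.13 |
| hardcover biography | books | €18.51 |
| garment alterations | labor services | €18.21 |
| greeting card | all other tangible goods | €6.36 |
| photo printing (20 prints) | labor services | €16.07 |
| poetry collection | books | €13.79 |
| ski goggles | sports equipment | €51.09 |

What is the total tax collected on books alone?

€2.31

Road atlas €19.13: books → 4.5% → €0.86085
Hardcover biography €18.51: books → 4.5% → €0.83295
Poetry collection €13.79: books → 4.5% → €0.62055
Tax on books: unrounded sum = €2.31435 → €2.31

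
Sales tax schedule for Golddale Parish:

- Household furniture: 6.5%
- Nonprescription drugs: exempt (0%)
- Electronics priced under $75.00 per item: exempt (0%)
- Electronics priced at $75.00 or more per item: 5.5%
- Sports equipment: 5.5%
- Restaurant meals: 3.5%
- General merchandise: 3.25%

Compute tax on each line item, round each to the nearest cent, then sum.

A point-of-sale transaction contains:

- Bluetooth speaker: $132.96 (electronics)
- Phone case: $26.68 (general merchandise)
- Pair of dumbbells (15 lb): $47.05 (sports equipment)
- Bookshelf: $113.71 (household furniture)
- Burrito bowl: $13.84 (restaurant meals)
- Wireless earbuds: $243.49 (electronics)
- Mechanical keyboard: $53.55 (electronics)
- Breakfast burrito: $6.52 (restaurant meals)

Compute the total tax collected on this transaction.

Bluetooth speaker $132.96: electronics, $75.00 or more → 5.5% → $7.31
Phone case $26.68: general merchandise → 3.25% → $0.87
Pair of dumbbells (15 lb) $47.05: sports equipment → 5.5% → $2.59
Bookshelf $113.71: household furniture → 6.5% → $7.39
Burrito bowl $13.84: restaurant meals → 3.5% → $0.48
Wireless earbuds $243.49: electronics, $75.00 or more → 5.5% → $13.39
Mechanical keyboard $53.55: electronics, under $75.00 → 0% → $0.00
Breakfast burrito $6.52: restaurant meals → 3.5% → $0.23
Total tax = $7.31 + $0.87 + $2.59 + $7.39 + $0.48 + $13.39 + $0.23 = $32.26

$32.26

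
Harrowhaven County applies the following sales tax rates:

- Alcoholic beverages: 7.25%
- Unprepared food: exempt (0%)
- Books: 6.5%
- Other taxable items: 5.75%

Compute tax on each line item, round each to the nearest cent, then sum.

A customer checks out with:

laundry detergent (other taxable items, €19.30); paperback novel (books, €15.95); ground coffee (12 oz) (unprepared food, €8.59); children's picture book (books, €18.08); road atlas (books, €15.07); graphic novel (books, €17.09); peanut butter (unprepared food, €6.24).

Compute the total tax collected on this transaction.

Laundry detergent €19.30: other taxable items → 5.75% → €1.11
Paperback novel €15.95: books → 6.5% → €1.04
Ground coffee (12 oz) €8.59: unprepared food → 0% → €0.00
Children's picture book €18.08: books → 6.5% → €1.18
Road atlas €15.07: books → 6.5% → €0.98
Graphic novel €17.09: books → 6.5% → €1.11
Peanut butter €6.24: unprepared food → 0% → €0.00
Total tax = €1.11 + €1.04 + €1.18 + €0.98 + €1.11 = €5.42

€5.42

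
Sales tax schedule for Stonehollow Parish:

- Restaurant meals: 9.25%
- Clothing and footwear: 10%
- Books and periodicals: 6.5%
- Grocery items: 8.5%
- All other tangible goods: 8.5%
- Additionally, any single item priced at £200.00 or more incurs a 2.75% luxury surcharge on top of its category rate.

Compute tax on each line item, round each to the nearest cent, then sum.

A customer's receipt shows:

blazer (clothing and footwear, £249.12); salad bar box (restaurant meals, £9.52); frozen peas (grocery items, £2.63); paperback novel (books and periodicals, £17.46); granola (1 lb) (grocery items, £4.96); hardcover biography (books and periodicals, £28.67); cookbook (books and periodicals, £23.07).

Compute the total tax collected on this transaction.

£37.77

Blazer £249.12: clothing and footwear → 10% + 2.75% surcharge = 12.75% → £31.76
Salad bar box £9.52: restaurant meals → 9.25% → £0.88
Frozen peas £2.63: grocery items → 8.5% → £0.22
Paperback novel £17.46: books and periodicals → 6.5% → £1.13
Granola (1 lb) £4.96: grocery items → 8.5% → £0.42
Hardcover biography £28.67: books and periodicals → 6.5% → £1.86
Cookbook £23.07: books and periodicals → 6.5% → £1.50
Total tax = £31.76 + £0.88 + £0.22 + £1.13 + £0.42 + £1.86 + £1.50 = £37.77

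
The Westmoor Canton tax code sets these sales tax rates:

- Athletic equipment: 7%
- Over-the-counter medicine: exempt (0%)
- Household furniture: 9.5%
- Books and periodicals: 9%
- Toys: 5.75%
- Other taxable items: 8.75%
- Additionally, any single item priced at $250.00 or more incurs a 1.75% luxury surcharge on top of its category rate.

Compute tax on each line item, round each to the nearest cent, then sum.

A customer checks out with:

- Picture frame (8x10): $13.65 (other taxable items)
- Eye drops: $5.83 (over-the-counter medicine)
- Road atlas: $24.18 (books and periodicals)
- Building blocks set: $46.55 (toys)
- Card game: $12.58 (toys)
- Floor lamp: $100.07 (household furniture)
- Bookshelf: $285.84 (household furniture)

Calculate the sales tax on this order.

$48.44

Picture frame (8x10) $13.65: other taxable items → 8.75% → $1.19
Eye drops $5.83: over-the-counter medicine → 0% → $0.00
Road atlas $24.18: books and periodicals → 9% → $2.18
Building blocks set $46.55: toys → 5.75% → $2.68
Card game $12.58: toys → 5.75% → $0.72
Floor lamp $100.07: household furniture → 9.5% → $9.51
Bookshelf $285.84: household furniture → 9.5% + 1.75% surcharge = 11.25% → $32.16
Total tax = $1.19 + $2.18 + $2.68 + $0.72 + $9.51 + $32.16 = $48.44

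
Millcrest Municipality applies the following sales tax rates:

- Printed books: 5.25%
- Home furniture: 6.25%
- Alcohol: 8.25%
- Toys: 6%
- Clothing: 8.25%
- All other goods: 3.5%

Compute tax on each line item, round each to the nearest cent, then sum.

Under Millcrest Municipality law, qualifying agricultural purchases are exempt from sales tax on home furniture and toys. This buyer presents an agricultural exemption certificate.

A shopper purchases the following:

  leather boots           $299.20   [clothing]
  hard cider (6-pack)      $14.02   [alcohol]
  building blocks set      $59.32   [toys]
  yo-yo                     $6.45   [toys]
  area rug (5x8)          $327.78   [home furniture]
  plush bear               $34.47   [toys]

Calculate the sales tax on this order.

Leather boots $299.20: clothing → 8.25% → $24.68
Hard cider (6-pack) $14.02: alcohol → 8.25% → $1.16
Building blocks set $59.32: toys, buyer-exempt → 0% → $0.00
Yo-yo $6.45: toys, buyer-exempt → 0% → $0.00
Area rug (5x8) $327.78: home furniture, buyer-exempt → 0% → $0.00
Plush bear $34.47: toys, buyer-exempt → 0% → $0.00
Total tax = $24.68 + $1.16 = $25.84

$25.84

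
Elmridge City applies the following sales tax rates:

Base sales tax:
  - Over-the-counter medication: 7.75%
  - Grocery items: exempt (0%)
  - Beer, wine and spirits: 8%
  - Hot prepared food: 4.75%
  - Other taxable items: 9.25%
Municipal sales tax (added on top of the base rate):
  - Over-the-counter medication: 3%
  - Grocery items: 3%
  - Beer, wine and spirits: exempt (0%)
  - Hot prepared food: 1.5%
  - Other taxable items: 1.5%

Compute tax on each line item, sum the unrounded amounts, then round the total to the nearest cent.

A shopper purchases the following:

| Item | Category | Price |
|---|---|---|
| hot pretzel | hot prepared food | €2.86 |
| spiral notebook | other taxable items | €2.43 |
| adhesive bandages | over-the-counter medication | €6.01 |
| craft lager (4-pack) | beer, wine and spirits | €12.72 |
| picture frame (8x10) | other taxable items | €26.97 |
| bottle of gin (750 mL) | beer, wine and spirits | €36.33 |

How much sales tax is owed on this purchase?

Hot pretzel €2.86: hot prepared food → 4.75% + 1.5% municipal = 6.25% → €0.17875
Spiral notebook €2.43: other taxable items → 9.25% + 1.5% municipal = 10.75% → €0.261225
Adhesive bandages €6.01: over-the-counter medication → 7.75% + 3% municipal = 10.75% → €0.646075
Craft lager (4-pack) €12.72: beer, wine and spirits → 8% + 0% municipal = 8% → €1.0176
Picture frame (8x10) €26.97: other taxable items → 9.25% + 1.5% municipal = 10.75% → €2.899275
Bottle of gin (750 mL) €36.33: beer, wine and spirits → 8% + 0% municipal = 8% → €2.9064
Unrounded tax sum = €7.909325 → €7.91

€7.91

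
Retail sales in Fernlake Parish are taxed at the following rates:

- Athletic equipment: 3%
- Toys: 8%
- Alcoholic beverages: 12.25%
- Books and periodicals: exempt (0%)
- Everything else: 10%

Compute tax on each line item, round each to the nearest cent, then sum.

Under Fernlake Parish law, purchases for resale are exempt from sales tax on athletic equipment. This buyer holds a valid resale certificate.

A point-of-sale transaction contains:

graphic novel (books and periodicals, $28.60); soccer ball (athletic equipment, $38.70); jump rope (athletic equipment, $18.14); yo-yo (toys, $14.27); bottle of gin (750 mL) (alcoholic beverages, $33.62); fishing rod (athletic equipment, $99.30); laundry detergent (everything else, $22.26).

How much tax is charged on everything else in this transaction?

$2.23

Laundry detergent $22.26: everything else → 10% → $2.23
Tax on everything else = $2.23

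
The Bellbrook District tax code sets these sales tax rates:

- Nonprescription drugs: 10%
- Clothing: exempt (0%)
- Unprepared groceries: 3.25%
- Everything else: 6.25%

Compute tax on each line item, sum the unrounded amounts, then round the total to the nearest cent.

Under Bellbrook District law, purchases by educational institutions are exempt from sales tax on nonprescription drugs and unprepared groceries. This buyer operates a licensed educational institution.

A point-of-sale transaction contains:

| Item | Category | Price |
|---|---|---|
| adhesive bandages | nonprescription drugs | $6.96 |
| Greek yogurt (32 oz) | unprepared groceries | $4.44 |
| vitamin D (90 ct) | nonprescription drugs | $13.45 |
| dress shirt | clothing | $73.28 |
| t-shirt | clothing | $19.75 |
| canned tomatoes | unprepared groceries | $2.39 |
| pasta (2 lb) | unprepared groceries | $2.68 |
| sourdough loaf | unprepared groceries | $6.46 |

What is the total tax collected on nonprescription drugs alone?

Adhesive bandages $6.96: nonprescription drugs, buyer-exempt → 0% → $0.00
Vitamin D (90 ct) $13.45: nonprescription drugs, buyer-exempt → 0% → $0.00
Tax on nonprescription drugs: unrounded sum = $0.00 → $0.00

$0.00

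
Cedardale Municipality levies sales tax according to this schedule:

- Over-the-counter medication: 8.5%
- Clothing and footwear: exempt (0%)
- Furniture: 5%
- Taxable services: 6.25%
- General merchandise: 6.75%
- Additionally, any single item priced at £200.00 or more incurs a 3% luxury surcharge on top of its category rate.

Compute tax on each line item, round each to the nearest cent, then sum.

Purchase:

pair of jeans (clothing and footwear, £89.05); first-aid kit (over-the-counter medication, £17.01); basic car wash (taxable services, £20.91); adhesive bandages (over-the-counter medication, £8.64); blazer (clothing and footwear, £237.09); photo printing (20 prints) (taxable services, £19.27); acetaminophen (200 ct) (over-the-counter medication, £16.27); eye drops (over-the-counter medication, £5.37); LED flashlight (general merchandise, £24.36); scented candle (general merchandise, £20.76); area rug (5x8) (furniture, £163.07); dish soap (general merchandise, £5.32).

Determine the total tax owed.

£25.19

Pair of jeans £89.05: clothing and footwear → 0% → £0.00
First-aid kit £17.01: over-the-counter medication → 8.5% → £1.45
Basic car wash £20.91: taxable services → 6.25% → £1.31
Adhesive bandages £8.64: over-the-counter medication → 8.5% → £0.73
Blazer £237.09: clothing and footwear → 0% + 3% surcharge = 3% → £7.11
Photo printing (20 prints) £19.27: taxable services → 6.25% → £1.20
Acetaminophen (200 ct) £16.27: over-the-counter medication → 8.5% → £1.38
Eye drops £5.37: over-the-counter medication → 8.5% → £0.46
LED flashlight £24.36: general merchandise → 6.75% → £1.64
Scented candle £20.76: general merchandise → 6.75% → £1.40
Area rug (5x8) £163.07: furniture → 5% → £8.15
Dish soap £5.32: general merchandise → 6.75% → £0.36
Total tax = £1.45 + £1.31 + £0.73 + £7.11 + £1.20 + £1.38 + £0.46 + £1.64 + £1.40 + £8.15 + £0.36 = £25.19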